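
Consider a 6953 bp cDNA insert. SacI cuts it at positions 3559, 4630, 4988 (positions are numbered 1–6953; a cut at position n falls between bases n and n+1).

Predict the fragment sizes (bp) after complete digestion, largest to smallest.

Linear molecule, 3 cuts → 4 fragments:
  3559 − 0 = 3559 bp
  4630 − 3559 = 1071 bp
  4988 − 4630 = 358 bp
  6953 − 4988 = 1965 bp
Sorted largest to smallest: 3559, 1965, 1071, 358 bp.

3559, 1965, 1071, 358 bp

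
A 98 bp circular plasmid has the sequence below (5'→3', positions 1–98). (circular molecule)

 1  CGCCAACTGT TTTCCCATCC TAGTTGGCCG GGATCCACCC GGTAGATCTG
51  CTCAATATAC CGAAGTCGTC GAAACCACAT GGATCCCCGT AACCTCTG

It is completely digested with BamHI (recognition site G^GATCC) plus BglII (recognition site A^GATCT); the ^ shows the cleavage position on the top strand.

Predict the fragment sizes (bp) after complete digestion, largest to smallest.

BamHI sites (GGATCC) start at positions 31, 81.
BamHI cuts after the first base of each site, so after positions 31, 81.
The BglII site (AGATCT) starts at position 44.
BglII cuts after the first base of each site, so after position 44.
Combined cut positions: 31, 44, 81.
Circular molecule, 3 cuts → 3 fragments:
  32–44 → 13 bp
  45–81 → 37 bp
  82–98 then 1–31 → 17 + 31 = 48 bp
Sorted largest to smallest: 48, 37, 13 bp.

48, 37, 13 bp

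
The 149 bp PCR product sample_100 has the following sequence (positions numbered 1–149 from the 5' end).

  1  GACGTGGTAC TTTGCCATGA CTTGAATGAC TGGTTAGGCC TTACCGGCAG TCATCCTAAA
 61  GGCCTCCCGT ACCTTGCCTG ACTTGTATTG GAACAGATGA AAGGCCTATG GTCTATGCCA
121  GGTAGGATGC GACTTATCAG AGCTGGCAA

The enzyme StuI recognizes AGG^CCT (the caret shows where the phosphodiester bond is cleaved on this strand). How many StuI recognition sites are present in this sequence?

AGGCCT occurs starting at positions 36, 60, 102.
StuI cuts at 3 sites.

3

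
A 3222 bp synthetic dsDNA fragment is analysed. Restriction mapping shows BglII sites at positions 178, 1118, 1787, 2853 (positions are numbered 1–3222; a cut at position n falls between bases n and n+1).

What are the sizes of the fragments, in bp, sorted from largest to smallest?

Linear molecule, 4 cuts → 5 fragments:
  178 − 0 = 178 bp
  1118 − 178 = 940 bp
  1787 − 1118 = 669 bp
  2853 − 1787 = 1066 bp
  3222 − 2853 = 369 bp
Sorted largest to smallest: 1066, 940, 669, 369, 178 bp.

1066, 940, 669, 369, 178 bp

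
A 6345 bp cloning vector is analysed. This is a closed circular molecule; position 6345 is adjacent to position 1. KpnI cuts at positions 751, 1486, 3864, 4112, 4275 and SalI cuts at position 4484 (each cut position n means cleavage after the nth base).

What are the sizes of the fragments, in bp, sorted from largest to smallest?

2612, 2378, 735, 248, 209, 163 bp

Combined cut positions (sorted): 751, 1486, 3864, 4112, 4275, 4484.
Circular molecule, 6 cuts → 6 fragments:
  1486 − 751 = 735 bp
  3864 − 1486 = 2378 bp
  4112 − 3864 = 248 bp
  4275 − 4112 = 163 bp
  4484 − 4275 = 209 bp
  wrap: 6345 − 4484 + 751 = 2612 bp
Sorted largest to smallest: 2612, 2378, 735, 248, 209, 163 bp.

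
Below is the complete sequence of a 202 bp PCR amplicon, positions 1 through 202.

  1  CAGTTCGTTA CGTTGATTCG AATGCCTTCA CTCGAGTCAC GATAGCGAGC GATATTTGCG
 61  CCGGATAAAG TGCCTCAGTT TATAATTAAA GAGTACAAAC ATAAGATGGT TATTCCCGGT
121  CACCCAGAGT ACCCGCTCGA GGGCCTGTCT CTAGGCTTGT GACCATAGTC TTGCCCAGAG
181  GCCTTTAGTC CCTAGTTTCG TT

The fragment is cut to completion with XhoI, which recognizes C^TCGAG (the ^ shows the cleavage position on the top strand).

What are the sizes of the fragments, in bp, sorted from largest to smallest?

XhoI sites (CTCGAG) start at positions 31, 136.
XhoI cuts after the first base of each site, so after positions 31, 136.
Linear molecule, 2 cuts → 3 fragments:
  1–31 → 31 bp
  32–136 → 105 bp
  137–202 → 66 bp
Sorted largest to smallest: 105, 66, 31 bp.

105, 66, 31 bp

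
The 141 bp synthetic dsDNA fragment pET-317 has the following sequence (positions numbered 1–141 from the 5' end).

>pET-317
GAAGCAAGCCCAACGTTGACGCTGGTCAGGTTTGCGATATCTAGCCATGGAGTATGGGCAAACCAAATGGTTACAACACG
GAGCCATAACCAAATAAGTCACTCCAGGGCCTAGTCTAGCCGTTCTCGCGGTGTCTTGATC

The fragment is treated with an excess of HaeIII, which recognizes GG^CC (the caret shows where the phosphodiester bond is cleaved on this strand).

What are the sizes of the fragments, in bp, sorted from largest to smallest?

The HaeIII site (GGCC) starts at position 108.
HaeIII cuts after base 2 of each site, so after position 109.
Linear molecule, 1 cut → 2 fragments:
  1–109 → 109 bp
  110–141 → 32 bp
Sorted largest to smallest: 109, 32 bp.

109, 32 bp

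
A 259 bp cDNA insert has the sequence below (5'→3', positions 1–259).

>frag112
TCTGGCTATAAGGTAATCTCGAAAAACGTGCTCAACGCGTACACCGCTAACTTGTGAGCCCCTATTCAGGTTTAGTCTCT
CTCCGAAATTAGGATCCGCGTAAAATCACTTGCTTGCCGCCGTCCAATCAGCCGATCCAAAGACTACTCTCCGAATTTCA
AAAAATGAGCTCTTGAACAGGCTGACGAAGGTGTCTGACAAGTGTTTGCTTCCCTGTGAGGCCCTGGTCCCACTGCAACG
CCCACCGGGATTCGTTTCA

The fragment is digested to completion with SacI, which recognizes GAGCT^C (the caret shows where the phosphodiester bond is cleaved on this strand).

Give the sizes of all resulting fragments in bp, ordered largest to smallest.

171, 88 bp

The SacI site (GAGCTC) starts at position 167.
SacI cuts after base 5 of each site (before the last base), so after position 171.
Linear molecule, 1 cut → 2 fragments:
  1–171 → 171 bp
  172–259 → 88 bp
Sorted largest to smallest: 171, 88 bp.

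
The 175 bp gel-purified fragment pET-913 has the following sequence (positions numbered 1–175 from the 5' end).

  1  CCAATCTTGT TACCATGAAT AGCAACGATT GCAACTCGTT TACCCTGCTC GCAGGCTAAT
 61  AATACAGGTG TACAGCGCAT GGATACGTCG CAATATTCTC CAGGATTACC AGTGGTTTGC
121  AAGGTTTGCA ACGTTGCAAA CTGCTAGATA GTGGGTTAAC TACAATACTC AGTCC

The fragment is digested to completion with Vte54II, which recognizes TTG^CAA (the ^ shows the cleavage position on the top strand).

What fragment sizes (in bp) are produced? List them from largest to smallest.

Vte54II sites (TTGCAA) start at positions 29, 117, 126, 134.
Vte54II cuts after base 3 of each site, so after positions 31, 119, 128, 136.
Linear molecule, 4 cuts → 5 fragments:
  1–31 → 31 bp
  32–119 → 88 bp
  120–128 → 9 bp
  129–136 → 8 bp
  137–175 → 39 bp
Sorted largest to smallest: 88, 39, 31, 9, 8 bp.

88, 39, 31, 9, 8 bp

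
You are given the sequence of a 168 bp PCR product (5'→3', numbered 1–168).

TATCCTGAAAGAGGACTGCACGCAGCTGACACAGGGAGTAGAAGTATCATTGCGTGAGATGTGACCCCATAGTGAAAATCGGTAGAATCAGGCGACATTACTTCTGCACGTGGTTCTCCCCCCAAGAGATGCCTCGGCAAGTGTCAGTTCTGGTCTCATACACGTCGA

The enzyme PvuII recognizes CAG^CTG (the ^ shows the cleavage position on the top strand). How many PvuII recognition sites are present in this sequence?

CAGCTG occurs starting at position 23.
PvuII cuts at 1 site.

1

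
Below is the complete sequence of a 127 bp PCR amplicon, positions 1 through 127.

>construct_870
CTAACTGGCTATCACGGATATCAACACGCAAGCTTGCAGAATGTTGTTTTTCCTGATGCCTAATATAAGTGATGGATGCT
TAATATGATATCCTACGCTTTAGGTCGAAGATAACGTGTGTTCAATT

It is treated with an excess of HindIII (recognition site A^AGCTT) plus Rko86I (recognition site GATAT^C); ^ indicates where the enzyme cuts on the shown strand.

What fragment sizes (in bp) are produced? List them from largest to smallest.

61, 36, 21, 9 bp

The HindIII site (AAGCTT) starts at position 30.
HindIII cuts after the first base of each site, so after position 30.
Rko86I sites (GATATC) start at positions 17, 87.
Rko86I cuts after base 5 of each site (before the last base), so after positions 21, 91.
Combined cut positions: 21, 30, 91.
Linear molecule, 3 cuts → 4 fragments:
  1–21 → 21 bp
  22–30 → 9 bp
  31–91 → 61 bp
  92–127 → 36 bp
Sorted largest to smallest: 61, 36, 21, 9 bp.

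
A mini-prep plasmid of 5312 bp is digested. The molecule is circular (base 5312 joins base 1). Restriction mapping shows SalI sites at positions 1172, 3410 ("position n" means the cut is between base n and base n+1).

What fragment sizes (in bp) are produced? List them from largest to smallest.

Circular molecule, 2 cuts → 2 fragments:
  3410 − 1172 = 2238 bp
  wrap: 5312 − 3410 + 1172 = 3074 bp
Sorted largest to smallest: 3074, 2238 bp.

3074, 2238 bp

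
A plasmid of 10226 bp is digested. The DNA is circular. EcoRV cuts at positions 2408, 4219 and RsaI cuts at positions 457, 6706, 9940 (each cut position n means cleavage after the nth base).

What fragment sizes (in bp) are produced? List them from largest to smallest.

Combined cut positions (sorted): 457, 2408, 4219, 6706, 9940.
Circular molecule, 5 cuts → 5 fragments:
  2408 − 457 = 1951 bp
  4219 − 2408 = 1811 bp
  6706 − 4219 = 2487 bp
  9940 − 6706 = 3234 bp
  wrap: 10226 − 9940 + 457 = 743 bp
Sorted largest to smallest: 3234, 2487, 1951, 1811, 743 bp.

3234, 2487, 1951, 1811, 743 bp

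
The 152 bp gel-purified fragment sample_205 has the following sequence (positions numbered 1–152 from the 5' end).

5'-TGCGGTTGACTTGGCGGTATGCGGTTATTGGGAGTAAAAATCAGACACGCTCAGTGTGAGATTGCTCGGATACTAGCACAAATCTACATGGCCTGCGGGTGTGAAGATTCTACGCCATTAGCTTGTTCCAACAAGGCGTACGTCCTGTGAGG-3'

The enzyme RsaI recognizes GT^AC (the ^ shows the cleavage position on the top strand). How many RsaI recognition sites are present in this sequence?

1

GTAC occurs starting at position 138.
RsaI cuts at 1 site.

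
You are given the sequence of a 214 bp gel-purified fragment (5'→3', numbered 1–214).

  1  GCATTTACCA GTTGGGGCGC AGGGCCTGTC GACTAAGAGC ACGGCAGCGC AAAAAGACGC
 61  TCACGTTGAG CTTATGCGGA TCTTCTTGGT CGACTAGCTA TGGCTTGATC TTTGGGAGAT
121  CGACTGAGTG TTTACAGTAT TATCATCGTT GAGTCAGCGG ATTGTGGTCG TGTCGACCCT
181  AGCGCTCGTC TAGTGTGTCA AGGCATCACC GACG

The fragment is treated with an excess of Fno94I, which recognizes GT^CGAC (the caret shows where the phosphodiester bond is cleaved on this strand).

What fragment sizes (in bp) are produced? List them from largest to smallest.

83, 61, 41, 29 bp

Fno94I sites (GTCGAC) start at positions 28, 89, 172.
Fno94I cuts after base 2 of each site, so after positions 29, 90, 173.
Linear molecule, 3 cuts → 4 fragments:
  1–29 → 29 bp
  30–90 → 61 bp
  91–173 → 83 bp
  174–214 → 41 bp
Sorted largest to smallest: 83, 61, 41, 29 bp.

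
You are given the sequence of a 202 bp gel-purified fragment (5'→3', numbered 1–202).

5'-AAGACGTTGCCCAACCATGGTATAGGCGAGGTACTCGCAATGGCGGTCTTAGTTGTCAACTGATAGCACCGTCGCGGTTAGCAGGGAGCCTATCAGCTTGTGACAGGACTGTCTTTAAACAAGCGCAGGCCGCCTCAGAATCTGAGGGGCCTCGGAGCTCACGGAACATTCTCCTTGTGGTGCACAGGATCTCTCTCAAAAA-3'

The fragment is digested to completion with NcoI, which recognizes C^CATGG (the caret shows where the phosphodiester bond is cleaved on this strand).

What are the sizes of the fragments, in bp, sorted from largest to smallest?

187, 15 bp

The NcoI site (CCATGG) starts at position 15.
NcoI cuts after the first base of each site, so after position 15.
Linear molecule, 1 cut → 2 fragments:
  1–15 → 15 bp
  16–202 → 187 bp
Sorted largest to smallest: 187, 15 bp.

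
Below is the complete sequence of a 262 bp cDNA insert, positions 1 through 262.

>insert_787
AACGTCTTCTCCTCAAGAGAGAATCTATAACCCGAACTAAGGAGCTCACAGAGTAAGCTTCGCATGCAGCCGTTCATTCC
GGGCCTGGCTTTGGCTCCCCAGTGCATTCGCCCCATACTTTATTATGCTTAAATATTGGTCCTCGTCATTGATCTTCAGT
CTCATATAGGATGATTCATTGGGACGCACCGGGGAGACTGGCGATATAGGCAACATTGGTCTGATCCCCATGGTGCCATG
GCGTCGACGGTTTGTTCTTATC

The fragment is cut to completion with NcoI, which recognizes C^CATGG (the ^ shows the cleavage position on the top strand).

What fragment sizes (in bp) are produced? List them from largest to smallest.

228, 26, 8 bp

NcoI sites (CCATGG) start at positions 228, 236.
NcoI cuts after the first base of each site, so after positions 228, 236.
Linear molecule, 2 cuts → 3 fragments:
  1–228 → 228 bp
  229–236 → 8 bp
  237–262 → 26 bp
Sorted largest to smallest: 228, 26, 8 bp.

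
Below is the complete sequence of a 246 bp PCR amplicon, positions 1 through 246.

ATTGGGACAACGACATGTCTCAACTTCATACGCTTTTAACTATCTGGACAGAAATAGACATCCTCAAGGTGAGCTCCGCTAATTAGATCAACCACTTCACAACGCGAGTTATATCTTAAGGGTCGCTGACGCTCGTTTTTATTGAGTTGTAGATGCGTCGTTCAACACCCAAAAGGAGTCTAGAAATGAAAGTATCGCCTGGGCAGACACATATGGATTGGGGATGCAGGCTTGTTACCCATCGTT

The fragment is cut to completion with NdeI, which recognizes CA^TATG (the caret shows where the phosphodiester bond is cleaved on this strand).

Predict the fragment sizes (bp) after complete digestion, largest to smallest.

The NdeI site (CATATG) starts at position 210.
NdeI cuts after base 2 of each site, so after position 211.
Linear molecule, 1 cut → 2 fragments:
  1–211 → 211 bp
  212–246 → 35 bp
Sorted largest to smallest: 211, 35 bp.

211, 35 bp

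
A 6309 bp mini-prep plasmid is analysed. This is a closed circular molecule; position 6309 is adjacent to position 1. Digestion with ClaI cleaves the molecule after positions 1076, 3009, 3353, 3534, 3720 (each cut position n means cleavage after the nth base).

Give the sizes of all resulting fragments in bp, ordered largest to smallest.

Circular molecule, 5 cuts → 5 fragments:
  3009 − 1076 = 1933 bp
  3353 − 3009 = 344 bp
  3534 − 3353 = 181 bp
  3720 − 3534 = 186 bp
  wrap: 6309 − 3720 + 1076 = 3665 bp
Sorted largest to smallest: 3665, 1933, 344, 186, 181 bp.

3665, 1933, 344, 186, 181 bp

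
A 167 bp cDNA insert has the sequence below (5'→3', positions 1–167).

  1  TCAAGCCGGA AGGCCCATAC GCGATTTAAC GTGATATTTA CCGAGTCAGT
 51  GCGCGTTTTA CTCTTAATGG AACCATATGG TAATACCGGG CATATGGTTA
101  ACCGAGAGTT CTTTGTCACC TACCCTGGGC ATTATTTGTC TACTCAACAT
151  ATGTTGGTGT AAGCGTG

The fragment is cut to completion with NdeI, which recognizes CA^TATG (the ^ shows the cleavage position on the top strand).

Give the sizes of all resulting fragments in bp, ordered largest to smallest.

75, 57, 18, 17 bp

NdeI sites (CATATG) start at positions 74, 91, 148.
NdeI cuts after base 2 of each site, so after positions 75, 92, 149.
Linear molecule, 3 cuts → 4 fragments:
  1–75 → 75 bp
  76–92 → 17 bp
  93–149 → 57 bp
  150–167 → 18 bp
Sorted largest to smallest: 75, 57, 18, 17 bp.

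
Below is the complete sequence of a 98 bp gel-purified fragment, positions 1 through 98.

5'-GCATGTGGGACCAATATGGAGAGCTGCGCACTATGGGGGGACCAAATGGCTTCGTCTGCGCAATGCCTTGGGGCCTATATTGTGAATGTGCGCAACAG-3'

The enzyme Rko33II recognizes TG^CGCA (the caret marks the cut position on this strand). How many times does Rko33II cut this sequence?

3

TGCGCA occurs starting at positions 25, 57, 89.
Rko33II cuts at 3 sites.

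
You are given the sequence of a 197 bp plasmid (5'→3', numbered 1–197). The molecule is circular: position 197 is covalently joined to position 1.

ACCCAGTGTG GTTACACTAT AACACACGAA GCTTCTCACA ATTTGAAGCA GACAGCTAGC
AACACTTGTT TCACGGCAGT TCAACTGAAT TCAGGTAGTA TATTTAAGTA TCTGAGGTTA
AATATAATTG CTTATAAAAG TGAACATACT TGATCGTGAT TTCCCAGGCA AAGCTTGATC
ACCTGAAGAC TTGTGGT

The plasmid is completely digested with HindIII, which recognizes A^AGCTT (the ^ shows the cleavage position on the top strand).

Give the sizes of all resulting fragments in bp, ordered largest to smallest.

142, 55 bp

HindIII sites (AAGCTT) start at positions 29, 171.
HindIII cuts after the first base of each site, so after positions 29, 171.
Circular molecule, 2 cuts → 2 fragments:
  30–171 → 142 bp
  172–197 then 1–29 → 26 + 29 = 55 bp
Sorted largest to smallest: 142, 55 bp.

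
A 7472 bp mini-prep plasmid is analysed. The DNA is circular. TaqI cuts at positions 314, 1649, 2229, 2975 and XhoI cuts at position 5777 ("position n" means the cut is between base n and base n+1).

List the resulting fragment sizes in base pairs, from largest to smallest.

Combined cut positions (sorted): 314, 1649, 2229, 2975, 5777.
Circular molecule, 5 cuts → 5 fragments:
  1649 − 314 = 1335 bp
  2229 − 1649 = 580 bp
  2975 − 2229 = 746 bp
  5777 − 2975 = 2802 bp
  wrap: 7472 − 5777 + 314 = 2009 bp
Sorted largest to smallest: 2802, 2009, 1335, 746, 580 bp.

2802, 2009, 1335, 746, 580 bp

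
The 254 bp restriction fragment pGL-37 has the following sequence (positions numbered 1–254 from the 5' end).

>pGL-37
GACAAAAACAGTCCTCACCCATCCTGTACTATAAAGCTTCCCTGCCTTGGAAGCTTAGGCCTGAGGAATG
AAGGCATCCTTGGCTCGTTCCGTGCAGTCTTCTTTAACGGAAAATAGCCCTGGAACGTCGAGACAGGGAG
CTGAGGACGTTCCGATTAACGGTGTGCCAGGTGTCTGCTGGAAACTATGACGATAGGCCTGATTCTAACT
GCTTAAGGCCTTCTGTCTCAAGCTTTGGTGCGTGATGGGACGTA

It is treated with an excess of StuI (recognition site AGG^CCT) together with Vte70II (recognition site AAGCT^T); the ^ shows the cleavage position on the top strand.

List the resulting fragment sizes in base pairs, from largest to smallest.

138, 38, 21, 20, 17, 16, 4 bp

StuI sites (AGGCCT) start at positions 57, 195, 216.
StuI cuts after base 3 of each site, so after positions 59, 197, 218.
Vte70II sites (AAGCTT) start at positions 34, 51, 230.
Vte70II cuts after base 5 of each site (before the last base), so after positions 38, 55, 234.
Combined cut positions: 38, 55, 59, 197, 218, 234.
Linear molecule, 6 cuts → 7 fragments:
  1–38 → 38 bp
  39–55 → 17 bp
  56–59 → 4 bp
  60–197 → 138 bp
  198–218 → 21 bp
  219–234 → 16 bp
  235–254 → 20 bp
Sorted largest to smallest: 138, 38, 21, 20, 17, 16, 4 bp.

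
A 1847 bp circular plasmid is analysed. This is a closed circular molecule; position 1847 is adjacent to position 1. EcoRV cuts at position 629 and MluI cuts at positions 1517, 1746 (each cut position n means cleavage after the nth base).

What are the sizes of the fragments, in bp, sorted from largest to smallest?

Combined cut positions (sorted): 629, 1517, 1746.
Circular molecule, 3 cuts → 3 fragments:
  1517 − 629 = 888 bp
  1746 − 1517 = 229 bp
  wrap: 1847 − 1746 + 629 = 730 bp
Sorted largest to smallest: 888, 730, 229 bp.

888, 730, 229 bp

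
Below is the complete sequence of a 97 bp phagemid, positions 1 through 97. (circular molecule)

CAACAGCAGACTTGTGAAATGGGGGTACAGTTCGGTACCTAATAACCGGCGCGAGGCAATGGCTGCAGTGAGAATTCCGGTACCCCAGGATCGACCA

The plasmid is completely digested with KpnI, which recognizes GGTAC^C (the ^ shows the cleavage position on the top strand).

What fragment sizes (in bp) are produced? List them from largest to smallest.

52, 45 bp

KpnI sites (GGTACC) start at positions 34, 79.
KpnI cuts after base 5 of each site (before the last base), so after positions 38, 83.
Circular molecule, 2 cuts → 2 fragments:
  39–83 → 45 bp
  84–97 then 1–38 → 14 + 38 = 52 bp
Sorted largest to smallest: 52, 45 bp.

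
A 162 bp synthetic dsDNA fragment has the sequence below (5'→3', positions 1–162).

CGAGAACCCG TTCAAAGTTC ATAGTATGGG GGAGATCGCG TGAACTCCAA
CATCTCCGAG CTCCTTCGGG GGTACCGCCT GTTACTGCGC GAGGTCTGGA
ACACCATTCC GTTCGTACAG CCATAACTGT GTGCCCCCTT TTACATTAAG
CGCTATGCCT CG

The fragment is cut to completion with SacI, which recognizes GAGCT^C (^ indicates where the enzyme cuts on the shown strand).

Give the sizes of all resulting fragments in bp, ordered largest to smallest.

The SacI site (GAGCTC) starts at position 58.
SacI cuts after base 5 of each site (before the last base), so after position 62.
Linear molecule, 1 cut → 2 fragments:
  1–62 → 62 bp
  63–162 → 100 bp
Sorted largest to smallest: 100, 62 bp.

100, 62 bp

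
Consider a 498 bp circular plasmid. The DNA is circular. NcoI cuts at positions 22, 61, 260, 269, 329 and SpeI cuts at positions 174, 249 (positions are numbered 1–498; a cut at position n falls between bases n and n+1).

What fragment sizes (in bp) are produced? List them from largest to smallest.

Combined cut positions (sorted): 22, 61, 174, 249, 260, 269, 329.
Circular molecule, 7 cuts → 7 fragments:
  61 − 22 = 39 bp
  174 − 61 = 113 bp
  249 − 174 = 75 bp
  260 − 249 = 11 bp
  269 − 260 = 9 bp
  329 − 269 = 60 bp
  wrap: 498 − 329 + 22 = 191 bp
Sorted largest to smallest: 191, 113, 75, 60, 39, 11, 9 bp.

191, 113, 75, 60, 39, 11, 9 bp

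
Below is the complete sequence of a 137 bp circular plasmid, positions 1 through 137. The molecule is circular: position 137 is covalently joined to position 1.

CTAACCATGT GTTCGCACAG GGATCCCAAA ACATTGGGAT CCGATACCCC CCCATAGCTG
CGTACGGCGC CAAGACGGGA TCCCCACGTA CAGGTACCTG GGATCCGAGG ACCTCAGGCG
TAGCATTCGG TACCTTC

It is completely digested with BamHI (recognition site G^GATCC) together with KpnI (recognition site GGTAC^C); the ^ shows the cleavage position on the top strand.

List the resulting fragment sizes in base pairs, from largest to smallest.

41, 32, 25, 19, 16, 4 bp

BamHI sites (GGATCC) start at positions 21, 37, 78, 101.
BamHI cuts after the first base of each site, so after positions 21, 37, 78, 101.
KpnI sites (GGTACC) start at positions 93, 129.
KpnI cuts after base 5 of each site (before the last base), so after positions 97, 133.
Combined cut positions: 21, 37, 78, 97, 101, 133.
Circular molecule, 6 cuts → 6 fragments:
  22–37 → 16 bp
  38–78 → 41 bp
  79–97 → 19 bp
  98–101 → 4 bp
  102–133 → 32 bp
  134–137 then 1–21 → 4 + 21 = 25 bp
Sorted largest to smallest: 41, 32, 25, 19, 16, 4 bp.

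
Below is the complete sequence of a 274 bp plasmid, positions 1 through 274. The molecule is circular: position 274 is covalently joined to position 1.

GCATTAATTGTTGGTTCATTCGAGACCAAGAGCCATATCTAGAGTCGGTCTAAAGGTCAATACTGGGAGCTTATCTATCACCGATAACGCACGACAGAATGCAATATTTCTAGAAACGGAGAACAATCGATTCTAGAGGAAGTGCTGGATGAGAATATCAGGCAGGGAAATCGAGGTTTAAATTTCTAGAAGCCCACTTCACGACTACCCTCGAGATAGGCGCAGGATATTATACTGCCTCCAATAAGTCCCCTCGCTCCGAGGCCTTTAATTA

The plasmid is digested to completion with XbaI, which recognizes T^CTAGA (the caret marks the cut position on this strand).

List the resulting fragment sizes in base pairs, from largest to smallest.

XbaI sites (TCTAGA) start at positions 38, 109, 132, 185.
XbaI cuts after the first base of each site, so after positions 38, 109, 132, 185.
Circular molecule, 4 cuts → 4 fragments:
  39–109 → 71 bp
  110–132 → 23 bp
  133–185 → 53 bp
  186–274 then 1–38 → 89 + 38 = 127 bp
Sorted largest to smallest: 127, 71, 53, 23 bp.

127, 71, 53, 23 bp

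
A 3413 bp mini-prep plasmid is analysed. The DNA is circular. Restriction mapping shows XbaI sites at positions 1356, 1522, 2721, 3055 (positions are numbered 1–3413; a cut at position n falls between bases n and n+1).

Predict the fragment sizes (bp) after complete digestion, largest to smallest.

1714, 1199, 334, 166 bp

Circular molecule, 4 cuts → 4 fragments:
  1522 − 1356 = 166 bp
  2721 − 1522 = 1199 bp
  3055 − 2721 = 334 bp
  wrap: 3413 − 3055 + 1356 = 1714 bp
Sorted largest to smallest: 1714, 1199, 334, 166 bp.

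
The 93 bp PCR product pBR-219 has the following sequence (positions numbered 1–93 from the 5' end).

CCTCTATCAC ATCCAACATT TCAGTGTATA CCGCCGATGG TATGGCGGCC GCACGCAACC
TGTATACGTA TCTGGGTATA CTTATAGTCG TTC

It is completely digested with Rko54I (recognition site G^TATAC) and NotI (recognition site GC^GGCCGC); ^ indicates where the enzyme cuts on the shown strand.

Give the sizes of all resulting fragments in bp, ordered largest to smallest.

26, 20, 17, 16, 14 bp

Rko54I sites (GTATAC) start at positions 26, 62, 76.
Rko54I cuts after the first base of each site, so after positions 26, 62, 76.
The NotI site (GCGGCCGC) starts at position 45.
NotI cuts after base 2 of each site, so after position 46.
Combined cut positions: 26, 46, 62, 76.
Linear molecule, 4 cuts → 5 fragments:
  1–26 → 26 bp
  27–46 → 20 bp
  47–62 → 16 bp
  63–76 → 14 bp
  77–93 → 17 bp
Sorted largest to smallest: 26, 20, 17, 16, 14 bp.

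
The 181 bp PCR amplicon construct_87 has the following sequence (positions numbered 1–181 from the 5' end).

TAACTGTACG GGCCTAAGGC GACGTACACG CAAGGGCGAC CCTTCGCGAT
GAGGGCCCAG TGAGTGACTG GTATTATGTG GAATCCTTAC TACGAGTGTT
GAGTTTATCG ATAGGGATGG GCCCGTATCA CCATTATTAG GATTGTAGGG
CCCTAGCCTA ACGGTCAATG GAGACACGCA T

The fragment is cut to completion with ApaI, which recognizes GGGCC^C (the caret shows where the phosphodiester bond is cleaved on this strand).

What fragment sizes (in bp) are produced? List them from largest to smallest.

66, 57, 29, 29 bp

ApaI sites (GGGCCC) start at positions 53, 119, 148.
ApaI cuts after base 5 of each site (before the last base), so after positions 57, 123, 152.
Linear molecule, 3 cuts → 4 fragments:
  1–57 → 57 bp
  58–123 → 66 bp
  124–152 → 29 bp
  153–181 → 29 bp
Sorted largest to smallest: 66, 57, 29, 29 bp.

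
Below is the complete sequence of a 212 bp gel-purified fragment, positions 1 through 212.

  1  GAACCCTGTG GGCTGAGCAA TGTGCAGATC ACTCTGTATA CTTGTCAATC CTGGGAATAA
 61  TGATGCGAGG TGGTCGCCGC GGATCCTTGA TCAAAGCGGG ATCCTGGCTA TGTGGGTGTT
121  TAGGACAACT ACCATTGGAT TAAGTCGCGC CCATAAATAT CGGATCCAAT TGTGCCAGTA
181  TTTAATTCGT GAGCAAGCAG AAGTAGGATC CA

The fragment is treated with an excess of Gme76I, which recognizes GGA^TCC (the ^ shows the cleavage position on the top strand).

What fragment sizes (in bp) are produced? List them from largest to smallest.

83, 63, 44, 18, 4 bp

Gme76I sites (GGATCC) start at positions 81, 99, 162, 206.
Gme76I cuts after base 3 of each site, so after positions 83, 101, 164, 208.
Linear molecule, 4 cuts → 5 fragments:
  1–83 → 83 bp
  84–101 → 18 bp
  102–164 → 63 bp
  165–208 → 44 bp
  209–212 → 4 bp
Sorted largest to smallest: 83, 63, 44, 18, 4 bp.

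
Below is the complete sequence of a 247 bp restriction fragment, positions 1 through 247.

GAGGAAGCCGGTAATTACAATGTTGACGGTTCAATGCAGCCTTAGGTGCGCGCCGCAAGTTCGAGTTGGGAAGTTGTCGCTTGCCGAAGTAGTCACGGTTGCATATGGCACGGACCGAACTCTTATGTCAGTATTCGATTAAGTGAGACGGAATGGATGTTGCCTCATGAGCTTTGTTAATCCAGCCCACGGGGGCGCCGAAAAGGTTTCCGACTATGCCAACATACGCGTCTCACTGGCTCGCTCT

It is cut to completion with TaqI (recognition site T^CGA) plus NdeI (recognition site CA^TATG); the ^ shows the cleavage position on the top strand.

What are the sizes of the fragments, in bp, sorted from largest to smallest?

112, 61, 42, 32 bp

TaqI sites (TCGA) start at positions 61, 135.
TaqI cuts after the first base of each site, so after positions 61, 135.
The NdeI site (CATATG) starts at position 102.
NdeI cuts after base 2 of each site, so after position 103.
Combined cut positions: 61, 103, 135.
Linear molecule, 3 cuts → 4 fragments:
  1–61 → 61 bp
  62–103 → 42 bp
  104–135 → 32 bp
  136–247 → 112 bp
Sorted largest to smallest: 112, 61, 42, 32 bp.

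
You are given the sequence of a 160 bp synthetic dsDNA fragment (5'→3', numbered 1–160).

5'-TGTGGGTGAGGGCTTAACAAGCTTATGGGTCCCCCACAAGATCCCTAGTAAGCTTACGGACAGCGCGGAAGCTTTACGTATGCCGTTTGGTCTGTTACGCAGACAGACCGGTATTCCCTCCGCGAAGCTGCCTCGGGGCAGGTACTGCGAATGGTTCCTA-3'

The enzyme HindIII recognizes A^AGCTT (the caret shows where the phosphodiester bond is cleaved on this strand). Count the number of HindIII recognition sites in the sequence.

AAGCTT occurs starting at positions 19, 50, 69.
HindIII cuts at 3 sites.

3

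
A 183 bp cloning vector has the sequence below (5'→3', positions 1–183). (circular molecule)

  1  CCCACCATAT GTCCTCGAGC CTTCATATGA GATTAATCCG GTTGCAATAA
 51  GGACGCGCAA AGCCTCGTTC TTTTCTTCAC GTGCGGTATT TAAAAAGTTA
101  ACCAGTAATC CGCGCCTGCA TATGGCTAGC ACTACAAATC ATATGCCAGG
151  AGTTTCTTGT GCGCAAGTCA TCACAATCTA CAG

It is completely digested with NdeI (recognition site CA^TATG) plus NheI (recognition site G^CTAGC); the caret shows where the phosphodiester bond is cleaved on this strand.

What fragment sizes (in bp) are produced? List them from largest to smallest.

NdeI sites (CATATG) start at positions 6, 24, 119, 140.
NdeI cuts after base 2 of each site, so after positions 7, 25, 120, 141.
The NheI site (GCTAGC) starts at position 125.
NheI cuts after the first base of each site, so after position 125.
Combined cut positions: 7, 25, 120, 125, 141.
Circular molecule, 5 cuts → 5 fragments:
  8–25 → 18 bp
  26–120 → 95 bp
  121–125 → 5 bp
  126–141 → 16 bp
  142–183 then 1–7 → 42 + 7 = 49 bp
Sorted largest to smallest: 95, 49, 18, 16, 5 bp.

95, 49, 18, 16, 5 bp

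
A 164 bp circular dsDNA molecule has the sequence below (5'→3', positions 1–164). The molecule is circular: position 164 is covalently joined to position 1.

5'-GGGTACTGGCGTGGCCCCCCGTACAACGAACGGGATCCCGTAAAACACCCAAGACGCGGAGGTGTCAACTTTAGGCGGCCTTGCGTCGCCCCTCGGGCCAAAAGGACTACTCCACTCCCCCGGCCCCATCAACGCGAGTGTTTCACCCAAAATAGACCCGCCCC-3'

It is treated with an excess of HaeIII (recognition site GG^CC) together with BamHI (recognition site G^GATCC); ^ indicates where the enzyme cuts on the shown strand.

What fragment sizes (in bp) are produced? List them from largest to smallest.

HaeIII sites (GGCC) start at positions 13, 77, 96, 122.
HaeIII cuts after base 2 of each site, so after positions 14, 78, 97, 123.
The BamHI site (GGATCC) starts at position 33.
BamHI cuts after the first base of each site, so after position 33.
Combined cut positions: 14, 33, 78, 97, 123.
Circular molecule, 5 cuts → 5 fragments:
  15–33 → 19 bp
  34–78 → 45 bp
  79–97 → 19 bp
  98–123 → 26 bp
  124–164 then 1–14 → 41 + 14 = 55 bp
Sorted largest to smallest: 55, 45, 26, 19, 19 bp.

55, 45, 26, 19, 19 bp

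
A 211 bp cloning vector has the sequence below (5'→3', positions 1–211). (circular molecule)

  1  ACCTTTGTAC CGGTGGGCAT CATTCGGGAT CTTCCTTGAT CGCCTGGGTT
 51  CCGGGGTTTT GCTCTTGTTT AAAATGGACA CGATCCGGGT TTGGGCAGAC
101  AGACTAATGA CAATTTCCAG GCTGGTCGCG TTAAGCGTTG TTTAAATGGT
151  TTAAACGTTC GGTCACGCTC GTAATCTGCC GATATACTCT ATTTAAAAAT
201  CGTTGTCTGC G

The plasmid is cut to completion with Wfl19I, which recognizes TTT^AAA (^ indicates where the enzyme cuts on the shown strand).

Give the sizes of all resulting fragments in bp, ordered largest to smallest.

87, 73, 42, 9 bp

Wfl19I sites (TTTAAA) start at positions 68, 141, 150, 192.
Wfl19I cuts after base 3 of each site, so after positions 70, 143, 152, 194.
Circular molecule, 4 cuts → 4 fragments:
  71–143 → 73 bp
  144–152 → 9 bp
  153–194 → 42 bp
  195–211 then 1–70 → 17 + 70 = 87 bp
Sorted largest to smallest: 87, 73, 42, 9 bp.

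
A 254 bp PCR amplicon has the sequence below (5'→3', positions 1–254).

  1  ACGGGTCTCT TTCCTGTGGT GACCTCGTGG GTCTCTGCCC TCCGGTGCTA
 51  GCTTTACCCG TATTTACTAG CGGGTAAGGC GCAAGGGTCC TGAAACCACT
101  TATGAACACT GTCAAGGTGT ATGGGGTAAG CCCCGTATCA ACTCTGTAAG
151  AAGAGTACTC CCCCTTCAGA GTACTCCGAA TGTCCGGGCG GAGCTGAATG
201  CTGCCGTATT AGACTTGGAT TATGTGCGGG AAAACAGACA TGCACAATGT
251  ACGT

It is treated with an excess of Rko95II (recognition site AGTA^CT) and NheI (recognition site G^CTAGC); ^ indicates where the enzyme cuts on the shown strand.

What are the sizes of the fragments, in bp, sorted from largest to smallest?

110, 81, 47, 16 bp

Rko95II sites (AGTACT) start at positions 154, 170.
Rko95II cuts after base 4 of each site, so after positions 157, 173.
The NheI site (GCTAGC) starts at position 47.
NheI cuts after the first base of each site, so after position 47.
Combined cut positions: 47, 157, 173.
Linear molecule, 3 cuts → 4 fragments:
  1–47 → 47 bp
  48–157 → 110 bp
  158–173 → 16 bp
  174–254 → 81 bp
Sorted largest to smallest: 110, 81, 47, 16 bp.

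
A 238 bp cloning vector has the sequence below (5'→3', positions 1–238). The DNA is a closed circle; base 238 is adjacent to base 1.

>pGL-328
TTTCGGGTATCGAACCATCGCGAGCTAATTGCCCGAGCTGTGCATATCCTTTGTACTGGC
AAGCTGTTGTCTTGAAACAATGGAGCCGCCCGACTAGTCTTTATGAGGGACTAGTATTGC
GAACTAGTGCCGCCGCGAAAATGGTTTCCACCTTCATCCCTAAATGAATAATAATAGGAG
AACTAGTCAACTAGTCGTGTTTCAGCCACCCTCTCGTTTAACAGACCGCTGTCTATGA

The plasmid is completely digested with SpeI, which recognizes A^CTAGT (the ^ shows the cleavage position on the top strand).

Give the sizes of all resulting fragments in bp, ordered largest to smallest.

141, 59, 17, 13, 8 bp

SpeI sites (ACTAGT) start at positions 93, 110, 123, 182, 190.
SpeI cuts after the first base of each site, so after positions 93, 110, 123, 182, 190.
Circular molecule, 5 cuts → 5 fragments:
  94–110 → 17 bp
  111–123 → 13 bp
  124–182 → 59 bp
  183–190 → 8 bp
  191–238 then 1–93 → 48 + 93 = 141 bp
Sorted largest to smallest: 141, 59, 17, 13, 8 bp.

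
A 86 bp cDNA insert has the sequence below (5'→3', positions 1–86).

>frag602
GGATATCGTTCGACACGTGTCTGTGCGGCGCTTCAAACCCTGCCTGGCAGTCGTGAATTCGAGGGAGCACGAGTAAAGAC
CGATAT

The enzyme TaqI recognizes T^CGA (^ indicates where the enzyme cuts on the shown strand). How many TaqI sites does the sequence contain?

2

TCGA occurs starting at positions 10, 59.
TaqI cuts at 2 sites.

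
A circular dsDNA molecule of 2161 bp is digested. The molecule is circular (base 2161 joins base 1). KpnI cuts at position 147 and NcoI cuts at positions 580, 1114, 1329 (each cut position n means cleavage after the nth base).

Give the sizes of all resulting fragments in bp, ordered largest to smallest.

Combined cut positions (sorted): 147, 580, 1114, 1329.
Circular molecule, 4 cuts → 4 fragments:
  580 − 147 = 433 bp
  1114 − 580 = 534 bp
  1329 − 1114 = 215 bp
  wrap: 2161 − 1329 + 147 = 979 bp
Sorted largest to smallest: 979, 534, 433, 215 bp.

979, 534, 433, 215 bp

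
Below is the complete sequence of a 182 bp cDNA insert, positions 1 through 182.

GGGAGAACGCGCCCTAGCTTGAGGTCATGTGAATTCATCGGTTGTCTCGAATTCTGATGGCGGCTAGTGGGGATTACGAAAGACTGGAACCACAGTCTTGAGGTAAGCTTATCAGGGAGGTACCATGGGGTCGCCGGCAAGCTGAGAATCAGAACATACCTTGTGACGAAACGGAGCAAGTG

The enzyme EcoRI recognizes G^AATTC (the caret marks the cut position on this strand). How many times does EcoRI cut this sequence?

GAATTC occurs starting at positions 31, 49.
EcoRI cuts at 2 sites.

2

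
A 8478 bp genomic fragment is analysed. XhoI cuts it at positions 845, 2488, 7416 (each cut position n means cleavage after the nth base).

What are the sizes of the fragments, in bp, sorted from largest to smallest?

4928, 1643, 1062, 845 bp

Linear molecule, 3 cuts → 4 fragments:
  845 − 0 = 845 bp
  2488 − 845 = 1643 bp
  7416 − 2488 = 4928 bp
  8478 − 7416 = 1062 bp
Sorted largest to smallest: 4928, 1643, 1062, 845 bp.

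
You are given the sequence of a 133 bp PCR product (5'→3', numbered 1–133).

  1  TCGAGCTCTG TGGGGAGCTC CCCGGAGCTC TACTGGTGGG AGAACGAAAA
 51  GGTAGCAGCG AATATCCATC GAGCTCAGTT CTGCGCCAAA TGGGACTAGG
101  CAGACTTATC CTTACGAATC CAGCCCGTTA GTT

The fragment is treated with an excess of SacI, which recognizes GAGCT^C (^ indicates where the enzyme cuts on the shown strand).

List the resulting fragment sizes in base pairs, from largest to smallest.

SacI sites (GAGCTC) start at positions 3, 15, 25, 71.
SacI cuts after base 5 of each site (before the last base), so after positions 7, 19, 29, 75.
Linear molecule, 4 cuts → 5 fragments:
  1–7 → 7 bp
  8–19 → 12 bp
  20–29 → 10 bp
  30–75 → 46 bp
  76–133 → 58 bp
Sorted largest to smallest: 58, 46, 12, 10, 7 bp.

58, 46, 12, 10, 7 bp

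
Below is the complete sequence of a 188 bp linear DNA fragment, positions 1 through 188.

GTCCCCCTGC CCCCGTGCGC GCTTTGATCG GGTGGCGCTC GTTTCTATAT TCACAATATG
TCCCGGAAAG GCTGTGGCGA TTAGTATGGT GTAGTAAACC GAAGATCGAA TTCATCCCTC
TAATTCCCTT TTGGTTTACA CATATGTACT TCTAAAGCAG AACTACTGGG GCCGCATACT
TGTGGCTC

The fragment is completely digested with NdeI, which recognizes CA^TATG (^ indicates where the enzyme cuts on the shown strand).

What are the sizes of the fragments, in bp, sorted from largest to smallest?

142, 46 bp

The NdeI site (CATATG) starts at position 141.
NdeI cuts after base 2 of each site, so after position 142.
Linear molecule, 1 cut → 2 fragments:
  1–142 → 142 bp
  143–188 → 46 bp
Sorted largest to smallest: 142, 46 bp.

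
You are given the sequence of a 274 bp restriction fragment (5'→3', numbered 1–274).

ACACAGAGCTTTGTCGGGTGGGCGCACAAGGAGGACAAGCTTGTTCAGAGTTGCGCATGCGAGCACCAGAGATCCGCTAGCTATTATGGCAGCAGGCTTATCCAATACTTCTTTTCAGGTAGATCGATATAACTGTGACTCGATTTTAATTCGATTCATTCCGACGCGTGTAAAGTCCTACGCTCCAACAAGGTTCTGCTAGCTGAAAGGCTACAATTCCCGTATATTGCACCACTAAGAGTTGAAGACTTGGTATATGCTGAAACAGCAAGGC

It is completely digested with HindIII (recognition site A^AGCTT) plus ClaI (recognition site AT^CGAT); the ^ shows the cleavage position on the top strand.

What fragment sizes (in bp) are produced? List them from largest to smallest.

150, 87, 37 bp

The HindIII site (AAGCTT) starts at position 37.
HindIII cuts after the first base of each site, so after position 37.
The ClaI site (ATCGAT) starts at position 123.
ClaI cuts after base 2 of each site, so after position 124.
Combined cut positions: 37, 124.
Linear molecule, 2 cuts → 3 fragments:
  1–37 → 37 bp
  38–124 → 87 bp
  125–274 → 150 bp
Sorted largest to smallest: 150, 87, 37 bp.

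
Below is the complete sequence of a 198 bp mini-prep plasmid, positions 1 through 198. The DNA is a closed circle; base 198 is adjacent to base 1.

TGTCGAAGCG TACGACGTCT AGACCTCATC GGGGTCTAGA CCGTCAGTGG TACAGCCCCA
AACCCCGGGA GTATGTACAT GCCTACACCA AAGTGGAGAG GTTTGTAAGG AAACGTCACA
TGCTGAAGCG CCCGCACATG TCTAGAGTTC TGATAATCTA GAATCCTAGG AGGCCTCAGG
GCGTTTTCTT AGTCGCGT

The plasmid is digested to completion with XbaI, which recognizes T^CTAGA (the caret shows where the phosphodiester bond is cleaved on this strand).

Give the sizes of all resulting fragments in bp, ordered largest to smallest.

106, 59, 17, 16 bp

XbaI sites (TCTAGA) start at positions 18, 35, 141, 157.
XbaI cuts after the first base of each site, so after positions 18, 35, 141, 157.
Circular molecule, 4 cuts → 4 fragments:
  19–35 → 17 bp
  36–141 → 106 bp
  142–157 → 16 bp
  158–198 then 1–18 → 41 + 18 = 59 bp
Sorted largest to smallest: 106, 59, 17, 16 bp.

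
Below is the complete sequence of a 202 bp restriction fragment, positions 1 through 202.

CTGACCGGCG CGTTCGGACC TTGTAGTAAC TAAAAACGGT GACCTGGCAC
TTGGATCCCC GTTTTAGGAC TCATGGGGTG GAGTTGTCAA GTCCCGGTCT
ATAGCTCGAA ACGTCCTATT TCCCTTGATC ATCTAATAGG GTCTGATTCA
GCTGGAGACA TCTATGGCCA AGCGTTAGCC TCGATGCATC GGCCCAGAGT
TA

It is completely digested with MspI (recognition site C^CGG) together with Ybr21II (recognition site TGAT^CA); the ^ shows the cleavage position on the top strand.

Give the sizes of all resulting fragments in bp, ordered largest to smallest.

MspI sites (CCGG) start at positions 5, 94.
MspI cuts after the first base of each site, so after positions 5, 94.
The Ybr21II site (TGATCA) starts at position 126.
Ybr21II cuts after base 4 of each site, so after position 129.
Combined cut positions: 5, 94, 129.
Linear molecule, 3 cuts → 4 fragments:
  1–5 → 5 bp
  6–94 → 89 bp
  95–129 → 35 bp
  130–202 → 73 bp
Sorted largest to smallest: 89, 73, 35, 5 bp.

89, 73, 35, 5 bp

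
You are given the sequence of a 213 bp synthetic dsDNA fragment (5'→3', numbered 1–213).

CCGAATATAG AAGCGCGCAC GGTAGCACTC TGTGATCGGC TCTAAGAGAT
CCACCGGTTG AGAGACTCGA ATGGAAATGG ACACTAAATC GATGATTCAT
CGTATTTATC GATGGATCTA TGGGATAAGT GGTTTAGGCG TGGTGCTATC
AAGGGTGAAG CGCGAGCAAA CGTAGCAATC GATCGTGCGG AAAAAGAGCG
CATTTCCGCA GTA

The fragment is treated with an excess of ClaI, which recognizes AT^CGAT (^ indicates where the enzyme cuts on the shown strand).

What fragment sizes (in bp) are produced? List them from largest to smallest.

89, 70, 34, 20 bp

ClaI sites (ATCGAT) start at positions 88, 108, 178.
ClaI cuts after base 2 of each site, so after positions 89, 109, 179.
Linear molecule, 3 cuts → 4 fragments:
  1–89 → 89 bp
  90–109 → 20 bp
  110–179 → 70 bp
  180–213 → 34 bp
Sorted largest to smallest: 89, 70, 34, 20 bp.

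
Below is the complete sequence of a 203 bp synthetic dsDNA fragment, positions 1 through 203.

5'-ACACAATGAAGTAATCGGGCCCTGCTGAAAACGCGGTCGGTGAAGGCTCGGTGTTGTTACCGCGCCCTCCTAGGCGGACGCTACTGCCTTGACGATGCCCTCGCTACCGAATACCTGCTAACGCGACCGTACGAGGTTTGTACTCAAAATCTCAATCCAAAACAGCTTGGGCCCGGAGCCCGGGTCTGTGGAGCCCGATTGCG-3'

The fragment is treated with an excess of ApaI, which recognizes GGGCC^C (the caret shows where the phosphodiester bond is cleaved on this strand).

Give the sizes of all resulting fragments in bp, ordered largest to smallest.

ApaI sites (GGGCCC) start at positions 17, 169.
ApaI cuts after base 5 of each site (before the last base), so after positions 21, 173.
Linear molecule, 2 cuts → 3 fragments:
  1–21 → 21 bp
  22–173 → 152 bp
  174–203 → 30 bp
Sorted largest to smallest: 152, 30, 21 bp.

152, 30, 21 bp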